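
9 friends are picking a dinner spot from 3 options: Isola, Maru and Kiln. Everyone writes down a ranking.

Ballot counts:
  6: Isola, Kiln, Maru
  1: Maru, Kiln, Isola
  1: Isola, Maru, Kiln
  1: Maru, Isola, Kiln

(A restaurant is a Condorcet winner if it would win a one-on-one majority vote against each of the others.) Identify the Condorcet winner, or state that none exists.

Isola

Head-to-head results (9 friends):
Isola vs Maru: Isola is ranked higher on 6+1 = 7 ballots, Maru on 2. Isola wins 7–2.
Isola vs Kiln: 8 to 1, Isola.
Maru vs Kiln: 3 to 6, Kiln.
Isola wins every pairwise contest, so Isola is the Condorcet winner.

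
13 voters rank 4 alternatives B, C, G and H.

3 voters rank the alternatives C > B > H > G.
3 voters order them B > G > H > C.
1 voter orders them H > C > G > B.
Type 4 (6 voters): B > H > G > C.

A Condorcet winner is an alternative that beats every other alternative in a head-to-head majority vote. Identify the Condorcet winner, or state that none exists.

Check each pair by majority over 13 ballots:
B vs C: B, 9–4.
B vs G: B, 12–1.
B vs H: B, 12–1.
C–G: G 9–4.
C–H: H 10–3.
G vs H: H, 10–3.
B wins every pairwise contest, so B is the Condorcet winner.

B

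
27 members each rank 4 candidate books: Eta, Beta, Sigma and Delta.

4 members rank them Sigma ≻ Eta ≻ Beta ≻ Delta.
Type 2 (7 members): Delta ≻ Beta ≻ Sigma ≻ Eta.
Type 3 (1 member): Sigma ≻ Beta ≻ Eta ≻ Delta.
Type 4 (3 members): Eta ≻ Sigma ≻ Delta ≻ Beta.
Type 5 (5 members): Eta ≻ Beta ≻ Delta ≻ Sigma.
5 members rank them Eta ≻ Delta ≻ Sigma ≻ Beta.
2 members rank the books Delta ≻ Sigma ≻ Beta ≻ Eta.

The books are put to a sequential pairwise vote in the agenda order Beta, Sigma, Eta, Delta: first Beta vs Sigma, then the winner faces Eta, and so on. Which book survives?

Delta

Round 1: Beta vs Sigma — 12–15, Sigma advances.
Round 2: Sigma vs Eta — 14–13, Sigma advances.
Round 3: Sigma vs Delta — 8–19, Delta advances.
The agenda winner is Delta.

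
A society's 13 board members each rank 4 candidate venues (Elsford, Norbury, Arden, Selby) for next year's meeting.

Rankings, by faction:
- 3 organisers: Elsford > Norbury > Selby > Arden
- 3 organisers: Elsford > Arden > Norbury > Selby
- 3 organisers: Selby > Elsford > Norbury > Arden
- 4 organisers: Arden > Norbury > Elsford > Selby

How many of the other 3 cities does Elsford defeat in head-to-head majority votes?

Elsford against each rival (13 organisers):
Elsford–Norbury: Elsford 9–4.
Elsford vs Arden: Elsford is ranked higher on 3+3+3 = 9 ballots, Arden on 4. Elsford wins 9–4.
Elsford vs Selby: 10 to 3, Elsford.
Elsford beats Norbury, Arden, Selby — 3 pairwise wins.

3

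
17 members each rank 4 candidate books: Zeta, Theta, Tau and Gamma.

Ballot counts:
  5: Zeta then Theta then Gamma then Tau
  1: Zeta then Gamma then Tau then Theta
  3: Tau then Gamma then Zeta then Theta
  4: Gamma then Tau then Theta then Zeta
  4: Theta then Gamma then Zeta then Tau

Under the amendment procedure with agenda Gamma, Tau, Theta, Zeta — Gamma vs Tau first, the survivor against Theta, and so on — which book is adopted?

Round 1: Gamma vs Tau — 14–3, Gamma advances.
Round 2: Gamma vs Theta — 8–9, Theta advances.
Round 3: Theta vs Zeta — 8–9, Zeta advances.
Zeta survives the agenda.

Zeta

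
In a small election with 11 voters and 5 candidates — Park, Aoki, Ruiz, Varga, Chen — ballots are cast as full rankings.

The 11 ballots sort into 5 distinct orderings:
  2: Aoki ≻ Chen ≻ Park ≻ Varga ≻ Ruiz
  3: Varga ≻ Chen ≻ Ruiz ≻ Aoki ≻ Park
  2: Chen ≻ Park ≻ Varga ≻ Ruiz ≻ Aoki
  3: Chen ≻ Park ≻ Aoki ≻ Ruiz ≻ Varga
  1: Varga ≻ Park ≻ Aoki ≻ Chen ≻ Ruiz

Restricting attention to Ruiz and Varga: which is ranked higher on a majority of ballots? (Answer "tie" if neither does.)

Varga

Ballots ranking Ruiz above Varga: 3.
Ballots ranking Varga above Ruiz: 11 − 3 = 8.
Varga wins the head-to-head 8–3.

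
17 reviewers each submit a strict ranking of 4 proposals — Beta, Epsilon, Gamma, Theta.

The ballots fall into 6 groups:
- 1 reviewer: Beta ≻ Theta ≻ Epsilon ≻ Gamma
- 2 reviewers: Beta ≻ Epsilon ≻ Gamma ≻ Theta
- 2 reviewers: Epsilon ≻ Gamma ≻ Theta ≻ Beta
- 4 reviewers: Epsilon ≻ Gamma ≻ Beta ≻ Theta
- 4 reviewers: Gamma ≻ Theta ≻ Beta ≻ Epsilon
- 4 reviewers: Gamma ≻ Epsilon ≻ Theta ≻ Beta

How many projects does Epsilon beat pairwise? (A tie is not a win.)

Epsilon against each rival (17 reviewers):
Epsilon vs Beta: Epsilon wins 10–7.
Epsilon–Gamma: Epsilon 9–8.
Epsilon vs Theta: Epsilon is ranked higher on 2+2+4+4 = 12 ballots, Theta on 5. Epsilon wins 12–5.
Epsilon beats Beta, Gamma, Theta — 3 pairwise wins.

3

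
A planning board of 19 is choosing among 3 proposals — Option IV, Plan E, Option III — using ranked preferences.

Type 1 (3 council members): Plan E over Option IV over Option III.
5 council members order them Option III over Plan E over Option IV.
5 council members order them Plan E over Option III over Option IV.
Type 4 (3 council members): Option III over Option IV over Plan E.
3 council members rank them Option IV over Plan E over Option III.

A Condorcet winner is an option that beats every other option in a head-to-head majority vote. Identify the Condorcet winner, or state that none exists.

Head-to-head results (19 council members):
Option IV vs Plan E: Plan E wins 13–6.
Option IV vs Option III: Option III wins 13–6.
Plan E–Option III: Plan E 11–8.
Plan E beats each of Option IV, Option III — Plan E is the Condorcet winner.

Plan E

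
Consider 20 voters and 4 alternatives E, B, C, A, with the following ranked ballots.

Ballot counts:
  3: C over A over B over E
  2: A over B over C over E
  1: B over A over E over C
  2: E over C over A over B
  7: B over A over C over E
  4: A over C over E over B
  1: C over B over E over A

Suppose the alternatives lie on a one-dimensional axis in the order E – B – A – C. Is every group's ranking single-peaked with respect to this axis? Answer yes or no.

no

Axis positions: E=1, B=2, A=3, C=4.
Group 1 (peak C at position 4): ranking walks positions 4-3-2-1, expanding outward from the peak — single-peaked.
Group 2 (peak A at position 3): ranking walks positions 3-2-4-1, expanding outward from the peak — single-peaked.
Group 3 (peak B at position 2): ranking walks positions 2-3-1-4, expanding outward from the peak — single-peaked.
Group 4: ranking walks positions 1-4-3-2; C is ranked above B even though B lies between C and the peak E on the axis — preferences dip and rise again. Not single-peaked.
Group 5 (peak B at position 2): ranking walks positions 2-3-4-1, expanding outward from the peak — single-peaked.
Group 6: ranking walks positions 3-4-1-2; E is ranked above B even though B lies between E and the peak A on the axis — preferences dip and rise again. Not single-peaked.
Group 7: ranking walks positions 4-2-1-3; B is ranked above A even though A lies between B and the peak C on the axis — preferences dip and rise again. Not single-peaked.
Group 4 violates single-peakedness, so the profile is not single-peaked on this axis.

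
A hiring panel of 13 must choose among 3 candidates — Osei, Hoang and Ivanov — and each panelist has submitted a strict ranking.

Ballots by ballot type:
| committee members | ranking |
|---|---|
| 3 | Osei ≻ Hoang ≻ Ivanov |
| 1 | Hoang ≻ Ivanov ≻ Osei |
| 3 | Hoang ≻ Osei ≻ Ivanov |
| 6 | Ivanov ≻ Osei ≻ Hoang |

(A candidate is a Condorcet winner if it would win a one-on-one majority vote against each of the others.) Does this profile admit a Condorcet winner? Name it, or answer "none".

none

Check each pair by majority over 13 ballots:
Osei vs Hoang: 9 to 4, Osei.
Osei vs Ivanov: 3+3 = 6 for Osei, 7 for Ivanov — Ivanov by 7–6.
Hoang vs Ivanov: 3+1+3 = 7 for Hoang, 6 for Ivanov — Hoang by 7–6.
Every candidate loses at least once (Osei loses to Ivanov; Hoang loses to Osei; Ivanov loses to Hoang). The majority relation contains the cycle Osei → Hoang → Ivanov → Osei, so there is no Condorcet winner.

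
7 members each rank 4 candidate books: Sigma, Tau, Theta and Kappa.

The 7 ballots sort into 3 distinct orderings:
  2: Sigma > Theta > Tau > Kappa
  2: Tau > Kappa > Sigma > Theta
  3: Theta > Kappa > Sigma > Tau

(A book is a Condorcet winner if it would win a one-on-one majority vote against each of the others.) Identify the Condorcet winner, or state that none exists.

Head-to-head results (7 members):
Sigma–Tau: Sigma 5–2.
Sigma vs Theta: Sigma, 4–3.
Sigma vs Kappa: Kappa wins 5–2.
Tau vs Theta: Theta wins 5–2.
Tau vs Kappa: Tau wins 4–3.
Theta vs Kappa: Theta wins 5–2.
No book is unbeaten: Sigma loses to Kappa; Tau loses to Sigma; Theta loses to Sigma; Kappa loses to Tau. In particular Sigma beats Tau beats Kappa beats Sigma is a majority cycle — no Condorcet winner exists.

none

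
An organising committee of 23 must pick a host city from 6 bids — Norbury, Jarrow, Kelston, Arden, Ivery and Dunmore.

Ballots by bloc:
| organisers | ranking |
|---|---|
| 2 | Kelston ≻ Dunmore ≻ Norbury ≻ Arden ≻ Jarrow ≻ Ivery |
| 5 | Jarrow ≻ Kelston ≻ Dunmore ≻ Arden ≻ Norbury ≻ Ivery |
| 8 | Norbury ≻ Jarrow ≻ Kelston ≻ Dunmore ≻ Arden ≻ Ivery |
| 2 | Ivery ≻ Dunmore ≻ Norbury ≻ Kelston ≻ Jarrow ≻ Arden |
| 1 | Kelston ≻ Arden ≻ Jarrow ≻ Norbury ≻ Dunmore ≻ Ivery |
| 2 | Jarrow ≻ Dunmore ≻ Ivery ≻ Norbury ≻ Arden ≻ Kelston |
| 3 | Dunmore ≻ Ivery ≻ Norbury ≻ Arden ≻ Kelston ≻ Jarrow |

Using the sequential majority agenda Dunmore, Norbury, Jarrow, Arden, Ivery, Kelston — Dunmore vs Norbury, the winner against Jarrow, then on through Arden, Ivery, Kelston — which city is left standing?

Jarrow

Round 1: Dunmore vs Norbury — 14–9, Dunmore advances.
Round 2: Dunmore vs Jarrow — 7–16, Jarrow advances.
Round 3: Jarrow vs Arden — 17–6, Jarrow advances.
Round 4: Jarrow vs Ivery — 18–5, Jarrow advances.
Round 5: Jarrow vs Kelston — 15–8, Jarrow advances.
The agenda winner is Jarrow.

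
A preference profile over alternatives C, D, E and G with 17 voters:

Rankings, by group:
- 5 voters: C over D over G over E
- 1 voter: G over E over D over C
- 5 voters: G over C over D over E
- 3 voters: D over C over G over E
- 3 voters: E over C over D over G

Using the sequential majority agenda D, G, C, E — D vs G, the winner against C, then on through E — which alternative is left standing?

C

Round 1: D vs G — 11–6, D advances.
Round 2: D vs C — 4–13, C advances.
Round 3: C vs E — 13–4, C advances.
C survives the agenda.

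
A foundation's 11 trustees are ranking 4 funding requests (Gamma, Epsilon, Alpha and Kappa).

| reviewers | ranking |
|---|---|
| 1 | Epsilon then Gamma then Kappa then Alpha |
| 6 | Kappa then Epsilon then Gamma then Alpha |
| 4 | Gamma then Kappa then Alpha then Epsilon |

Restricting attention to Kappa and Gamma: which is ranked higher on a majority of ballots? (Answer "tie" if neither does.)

Kappa

Ballots ranking Kappa above Gamma: 6.
Ballots ranking Gamma above Kappa: 11 − 6 = 5.
Kappa wins the head-to-head 6–5.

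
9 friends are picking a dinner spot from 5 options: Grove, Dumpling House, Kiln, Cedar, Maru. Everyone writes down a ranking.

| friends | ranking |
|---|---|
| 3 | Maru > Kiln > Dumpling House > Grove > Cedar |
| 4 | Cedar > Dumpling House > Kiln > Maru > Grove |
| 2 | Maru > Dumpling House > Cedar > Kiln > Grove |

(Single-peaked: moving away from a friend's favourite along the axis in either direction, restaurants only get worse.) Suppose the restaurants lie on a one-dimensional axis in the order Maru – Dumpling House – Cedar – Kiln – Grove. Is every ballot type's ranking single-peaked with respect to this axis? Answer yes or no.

Axis positions: Maru=1, Dumpling House=2, Cedar=3, Kiln=4, Grove=5.
Ballot type 1: ranking walks positions 1-4-2-5-3; Kiln is ranked above Dumpling House even though Dumpling House lies between Kiln and the peak Maru on the axis — preferences dip and rise again. Not single-peaked.
Ballot type 2 (peak Cedar at position 3): ranking walks positions 3-2-4-1-5, expanding outward from the peak — single-peaked.
Ballot type 3 (peak Maru at position 1): ranking walks positions 1-2-3-4-5, expanding outward from the peak — single-peaked.
Ballot type 1 violates single-peakedness, so the profile is not single-peaked on this axis.

no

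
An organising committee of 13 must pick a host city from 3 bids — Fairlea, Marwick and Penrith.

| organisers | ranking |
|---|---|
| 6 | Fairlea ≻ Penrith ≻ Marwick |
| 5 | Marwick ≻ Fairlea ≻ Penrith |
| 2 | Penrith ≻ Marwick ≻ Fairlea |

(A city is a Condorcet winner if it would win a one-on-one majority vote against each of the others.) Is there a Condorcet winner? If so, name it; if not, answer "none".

none

Head-to-head results (13 organisers):
Fairlea vs Marwick: Marwick, 7–6.
Fairlea vs Penrith: Fairlea wins 11–2.
Marwick vs Penrith: Penrith wins 8–5.
Each city drops at least one matchup (Fairlea loses to Marwick; Marwick loses to Penrith; Penrith loses to Fairlea); the cycle Fairlea > Penrith > Marwick > Fairlea rules out a Condorcet winner.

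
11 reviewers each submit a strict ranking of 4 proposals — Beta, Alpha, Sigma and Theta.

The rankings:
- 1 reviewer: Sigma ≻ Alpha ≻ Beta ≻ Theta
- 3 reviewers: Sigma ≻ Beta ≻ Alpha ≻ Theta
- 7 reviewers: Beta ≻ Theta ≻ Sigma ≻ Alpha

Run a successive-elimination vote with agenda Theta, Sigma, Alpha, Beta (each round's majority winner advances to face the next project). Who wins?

Round 1: Theta vs Sigma — 7–4, Theta advances.
Round 2: Theta vs Alpha — 7–4, Theta advances.
Round 3: Theta vs Beta — 0–11, Beta advances.
The agenda winner is Beta.

Beta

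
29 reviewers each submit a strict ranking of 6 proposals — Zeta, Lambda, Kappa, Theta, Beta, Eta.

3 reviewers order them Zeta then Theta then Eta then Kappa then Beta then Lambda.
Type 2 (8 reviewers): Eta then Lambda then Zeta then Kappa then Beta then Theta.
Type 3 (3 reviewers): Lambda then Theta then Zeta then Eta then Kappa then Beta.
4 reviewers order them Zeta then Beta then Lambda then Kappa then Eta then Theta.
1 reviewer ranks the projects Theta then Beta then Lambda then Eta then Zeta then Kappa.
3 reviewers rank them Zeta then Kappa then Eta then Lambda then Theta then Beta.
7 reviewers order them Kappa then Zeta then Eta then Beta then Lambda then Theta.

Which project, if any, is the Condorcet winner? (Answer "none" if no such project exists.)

Zeta

Check each pair by majority over 29 ballots:
Zeta vs Lambda: Zeta is ranked higher on 3+4+3+7 = 17 ballots, Lambda on 12. Zeta wins 17–12.
Zeta–Kappa: Zeta 22–7.
Zeta vs Theta: 3+8+4+3+7 = 25 for Zeta, 4 for Theta — Zeta by 25–4.
Zeta vs Beta: 28 to 1, Zeta.
Zeta vs Eta: Zeta is ranked higher on 3+3+4+3+7 = 20 ballots, Eta on 9. Zeta wins 20–9.
Lambda–Kappa: Lambda 16–13.
Lambda vs Theta: Lambda wins 25–4.
Lambda vs Beta: Beta, 15–14.
Lambda–Eta: Eta 21–8.
Kappa vs Theta: Kappa, 22–7.
Kappa vs Beta: 24 to 5, Kappa.
Kappa–Eta: Eta 15–14.
Theta–Beta: Beta 19–10.
Theta vs Eta: 3+3+1 = 7 for Theta, 22 for Eta — Eta by 22–7.
Beta vs Eta: Beta preferred on 4+1 = 5 ballots; Eta wins 24–5.
Zeta wins every pairwise contest, so Zeta is the Condorcet winner.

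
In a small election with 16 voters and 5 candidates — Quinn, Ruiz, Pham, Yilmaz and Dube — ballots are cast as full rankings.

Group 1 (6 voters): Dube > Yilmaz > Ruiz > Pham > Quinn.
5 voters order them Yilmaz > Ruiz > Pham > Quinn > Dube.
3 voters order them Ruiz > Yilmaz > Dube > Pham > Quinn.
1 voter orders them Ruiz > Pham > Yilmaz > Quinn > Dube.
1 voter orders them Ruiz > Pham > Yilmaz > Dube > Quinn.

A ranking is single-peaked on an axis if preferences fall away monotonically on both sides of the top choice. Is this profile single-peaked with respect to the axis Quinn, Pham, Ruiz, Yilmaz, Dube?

yes

Axis positions: Quinn=1, Pham=2, Ruiz=3, Yilmaz=4, Dube=5.
Group 1 (peak Dube at position 5): ranking walks positions 5-4-3-2-1, expanding outward from the peak — single-peaked.
Group 2 (peak Yilmaz at position 4): ranking walks positions 4-3-2-1-5, expanding outward from the peak — single-peaked.
Group 3 (peak Ruiz at position 3): ranking walks positions 3-4-5-2-1, expanding outward from the peak — single-peaked.
Group 4 (peak Ruiz at position 3): ranking walks positions 3-2-4-1-5, expanding outward from the peak — single-peaked.
Group 5 (peak Ruiz at position 3): ranking walks positions 3-2-4-5-1, expanding outward from the peak — single-peaked.
Every ranking is single-peaked on this axis.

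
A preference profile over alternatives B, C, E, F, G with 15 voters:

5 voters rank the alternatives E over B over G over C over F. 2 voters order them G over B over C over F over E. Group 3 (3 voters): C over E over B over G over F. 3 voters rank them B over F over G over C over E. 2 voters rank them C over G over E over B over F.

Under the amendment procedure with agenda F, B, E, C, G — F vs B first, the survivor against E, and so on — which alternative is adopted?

Round 1: F vs B — 0–15, B advances.
Round 2: B vs E — 5–10, E advances.
Round 3: E vs C — 5–10, C advances.
Round 4: C vs G — 5–10, G advances.
G survives the agenda.

G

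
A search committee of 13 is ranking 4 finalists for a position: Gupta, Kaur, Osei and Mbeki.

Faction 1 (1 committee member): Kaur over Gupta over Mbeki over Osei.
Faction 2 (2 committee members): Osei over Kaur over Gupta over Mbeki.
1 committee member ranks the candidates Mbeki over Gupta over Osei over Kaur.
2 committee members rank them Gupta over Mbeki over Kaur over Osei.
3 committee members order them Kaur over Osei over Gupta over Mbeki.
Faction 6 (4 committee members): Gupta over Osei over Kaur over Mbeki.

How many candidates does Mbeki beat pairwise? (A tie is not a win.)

0

Mbeki against each rival (13 committee members):
Mbeki vs Gupta: Gupta wins 12–1.
Mbeki vs Kaur: 3 to 10, Kaur.
Mbeki vs Osei: 1+1+2 = 4 for Mbeki, 9 for Osei — Osei by 9–4.
Mbeki beats no one; loses to Gupta, Kaur, Osei — 0 pairwise wins.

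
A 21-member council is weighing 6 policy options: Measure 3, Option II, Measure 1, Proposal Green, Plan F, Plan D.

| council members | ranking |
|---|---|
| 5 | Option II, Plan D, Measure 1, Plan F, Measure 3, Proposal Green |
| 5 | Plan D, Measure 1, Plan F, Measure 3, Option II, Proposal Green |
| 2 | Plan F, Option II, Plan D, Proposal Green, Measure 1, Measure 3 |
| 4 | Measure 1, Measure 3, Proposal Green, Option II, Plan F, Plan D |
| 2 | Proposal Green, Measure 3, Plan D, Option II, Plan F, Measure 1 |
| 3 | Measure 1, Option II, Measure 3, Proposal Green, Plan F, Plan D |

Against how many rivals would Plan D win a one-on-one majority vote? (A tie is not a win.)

4

Plan D against each rival (21 council members):
Plan D vs Measure 3: Plan D is ranked higher on 5+5+2 = 12 ballots, Measure 3 on 9. Plan D wins 12–9.
Plan D vs Option II: Plan D preferred on 5+2 = 7 ballots; Option II wins 14–7.
Plan D vs Measure 1: Plan D preferred on 5+5+2+2 = 14 ballots; Plan D wins 14–7.
Plan D vs Proposal Green: 5+5+2 = 12 for Plan D, 9 for Proposal Green — Plan D by 12–9.
Plan D vs Plan F: Plan D wins 12–9.
Plan D beats Measure 3, Measure 1, Proposal Green, Plan F; loses to Option II — 4 pairwise wins.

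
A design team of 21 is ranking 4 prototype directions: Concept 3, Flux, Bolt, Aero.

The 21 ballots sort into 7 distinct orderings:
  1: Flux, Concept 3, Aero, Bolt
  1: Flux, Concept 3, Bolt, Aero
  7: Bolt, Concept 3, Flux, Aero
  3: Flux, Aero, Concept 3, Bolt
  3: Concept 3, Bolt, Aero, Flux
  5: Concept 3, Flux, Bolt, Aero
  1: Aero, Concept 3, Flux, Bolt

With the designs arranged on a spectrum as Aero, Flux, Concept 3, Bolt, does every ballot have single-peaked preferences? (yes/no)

no

Axis positions: Aero=1, Flux=2, Concept 3=3, Bolt=4.
Faction 1 (peak Flux at position 2): ranking walks positions 2-3-1-4, expanding outward from the peak — single-peaked.
Faction 2 (peak Flux at position 2): ranking walks positions 2-3-4-1, expanding outward from the peak — single-peaked.
Faction 3 (peak Bolt at position 4): ranking walks positions 4-3-2-1, expanding outward from the peak — single-peaked.
Faction 4 (peak Flux at position 2): ranking walks positions 2-1-3-4, expanding outward from the peak — single-peaked.
Faction 5: ranking walks positions 3-4-1-2; Aero is ranked above Flux even though Flux lies between Aero and the peak Concept 3 on the axis — preferences dip and rise again. Not single-peaked.
Faction 6 (peak Concept 3 at position 3): ranking walks positions 3-2-4-1, expanding outward from the peak — single-peaked.
Faction 7: ranking walks positions 1-3-2-4; Concept 3 is ranked above Flux even though Flux lies between Concept 3 and the peak Aero on the axis — preferences dip and rise again. Not single-peaked.
Faction 5 violates single-peakedness, so the profile is not single-peaked on this axis.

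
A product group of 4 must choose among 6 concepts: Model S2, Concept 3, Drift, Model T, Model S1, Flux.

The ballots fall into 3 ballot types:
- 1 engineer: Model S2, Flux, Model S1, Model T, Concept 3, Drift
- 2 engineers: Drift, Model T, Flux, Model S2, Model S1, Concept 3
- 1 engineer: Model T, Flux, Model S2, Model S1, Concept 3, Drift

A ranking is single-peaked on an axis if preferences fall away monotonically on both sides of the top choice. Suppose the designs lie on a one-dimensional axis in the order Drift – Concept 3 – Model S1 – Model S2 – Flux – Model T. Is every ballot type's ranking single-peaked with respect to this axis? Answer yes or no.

Axis positions: Drift=1, Concept 3=2, Model S1=3, Model S2=4, Flux=5, Model T=6.
Ballot type 1 (peak Model S2 at position 4): ranking walks positions 4-5-3-6-2-1, expanding outward from the peak — single-peaked.
Ballot type 2: ranking walks positions 1-6-5-4-3-2; Model T is ranked above Concept 3 even though Concept 3 lies between Model T and the peak Drift on the axis — preferences dip and rise again. Not single-peaked.
Ballot type 3 (peak Model T at position 6): ranking walks positions 6-5-4-3-2-1, expanding outward from the peak — single-peaked.
Ballot type 2 violates single-peakedness, so the profile is not single-peaked on this axis.

no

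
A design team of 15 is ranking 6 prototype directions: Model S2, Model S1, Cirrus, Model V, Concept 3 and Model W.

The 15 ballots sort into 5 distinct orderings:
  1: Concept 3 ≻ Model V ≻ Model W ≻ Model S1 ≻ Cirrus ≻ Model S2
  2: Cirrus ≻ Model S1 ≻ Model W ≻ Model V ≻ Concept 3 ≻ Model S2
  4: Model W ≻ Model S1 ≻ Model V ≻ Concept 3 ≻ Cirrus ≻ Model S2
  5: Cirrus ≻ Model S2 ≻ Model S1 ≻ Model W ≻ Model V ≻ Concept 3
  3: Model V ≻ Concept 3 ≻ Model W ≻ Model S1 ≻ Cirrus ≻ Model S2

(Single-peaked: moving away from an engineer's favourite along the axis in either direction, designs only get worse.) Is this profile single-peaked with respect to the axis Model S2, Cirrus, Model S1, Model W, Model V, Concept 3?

Axis positions: Model S2=1, Cirrus=2, Model S1=3, Model W=4, Model V=5, Concept 3=6.
Type 1 (peak Concept 3 at position 6): ranking walks positions 6-5-4-3-2-1, expanding outward from the peak — single-peaked.
Type 2 (peak Cirrus at position 2): ranking walks positions 2-3-4-5-6-1, expanding outward from the peak — single-peaked.
Type 3 (peak Model W at position 4): ranking walks positions 4-3-5-6-2-1, expanding outward from the peak — single-peaked.
Type 4 (peak Cirrus at position 2): ranking walks positions 2-1-3-4-5-6, expanding outward from the peak — single-peaked.
Type 5 (peak Model V at position 5): ranking walks positions 5-6-4-3-2-1, expanding outward from the peak — single-peaked.
Every ranking is single-peaked on this axis.

yes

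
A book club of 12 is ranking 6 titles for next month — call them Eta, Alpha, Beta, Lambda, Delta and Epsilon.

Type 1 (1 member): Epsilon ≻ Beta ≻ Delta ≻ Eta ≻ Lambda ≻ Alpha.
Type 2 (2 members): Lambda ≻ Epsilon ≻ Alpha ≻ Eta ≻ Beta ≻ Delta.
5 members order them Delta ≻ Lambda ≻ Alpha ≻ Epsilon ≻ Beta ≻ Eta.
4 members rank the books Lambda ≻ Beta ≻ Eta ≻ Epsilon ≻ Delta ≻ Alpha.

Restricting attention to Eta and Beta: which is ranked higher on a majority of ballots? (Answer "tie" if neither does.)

Beta

Ballots ranking Eta above Beta: 2.
Ballots ranking Beta above Eta: 12 − 2 = 10.
Beta wins the head-to-head 10–2.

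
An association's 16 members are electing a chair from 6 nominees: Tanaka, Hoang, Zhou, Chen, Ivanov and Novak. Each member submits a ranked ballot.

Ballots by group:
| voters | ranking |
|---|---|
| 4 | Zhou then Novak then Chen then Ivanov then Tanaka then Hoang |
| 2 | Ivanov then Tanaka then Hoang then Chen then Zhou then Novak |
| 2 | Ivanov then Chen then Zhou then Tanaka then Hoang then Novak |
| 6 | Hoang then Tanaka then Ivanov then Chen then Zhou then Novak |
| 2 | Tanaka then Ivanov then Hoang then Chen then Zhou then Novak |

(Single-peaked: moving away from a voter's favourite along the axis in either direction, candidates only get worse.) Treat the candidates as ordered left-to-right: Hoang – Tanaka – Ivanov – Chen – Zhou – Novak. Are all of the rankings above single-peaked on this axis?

Axis positions: Hoang=1, Tanaka=2, Ivanov=3, Chen=4, Zhou=5, Novak=6.
Group 1 (peak Zhou at position 5): ranking walks positions 5-6-4-3-2-1, expanding outward from the peak — single-peaked.
Group 2 (peak Ivanov at position 3): ranking walks positions 3-2-1-4-5-6, expanding outward from the peak — single-peaked.
Group 3 (peak Ivanov at position 3): ranking walks positions 3-4-5-2-1-6, expanding outward from the peak — single-peaked.
Group 4 (peak Hoang at position 1): ranking walks positions 1-2-3-4-5-6, expanding outward from the peak — single-peaked.
Group 5 (peak Tanaka at position 2): ranking walks positions 2-3-1-4-5-6, expanding outward from the peak — single-peaked.
Every ranking is single-peaked on this axis.

yes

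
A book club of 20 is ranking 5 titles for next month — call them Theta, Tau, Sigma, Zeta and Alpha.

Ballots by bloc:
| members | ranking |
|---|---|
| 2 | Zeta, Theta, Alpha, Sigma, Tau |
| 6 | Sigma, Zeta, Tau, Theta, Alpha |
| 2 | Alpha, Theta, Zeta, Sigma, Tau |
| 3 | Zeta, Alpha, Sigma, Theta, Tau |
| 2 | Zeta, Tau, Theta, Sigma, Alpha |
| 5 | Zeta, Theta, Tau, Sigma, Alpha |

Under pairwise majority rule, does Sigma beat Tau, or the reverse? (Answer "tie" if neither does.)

Sigma

Ballots ranking Sigma above Tau: 2 + 6 + 2 + 3 = 13.
Ballots ranking Tau above Sigma: 20 − 13 = 7.
Sigma wins the head-to-head 13–7.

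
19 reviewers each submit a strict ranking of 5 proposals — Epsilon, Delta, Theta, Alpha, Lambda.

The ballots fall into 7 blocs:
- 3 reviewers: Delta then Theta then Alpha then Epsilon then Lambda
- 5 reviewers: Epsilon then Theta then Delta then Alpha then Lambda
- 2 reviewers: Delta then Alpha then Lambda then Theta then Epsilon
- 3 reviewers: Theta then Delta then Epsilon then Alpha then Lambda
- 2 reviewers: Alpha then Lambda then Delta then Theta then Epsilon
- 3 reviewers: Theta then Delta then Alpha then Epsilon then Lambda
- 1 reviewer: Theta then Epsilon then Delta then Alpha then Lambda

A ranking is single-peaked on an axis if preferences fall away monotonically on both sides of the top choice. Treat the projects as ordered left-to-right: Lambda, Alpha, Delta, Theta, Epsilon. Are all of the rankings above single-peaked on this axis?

Axis positions: Lambda=1, Alpha=2, Delta=3, Theta=4, Epsilon=5.
Bloc 1 (peak Delta at position 3): ranking walks positions 3-4-2-5-1, expanding outward from the peak — single-peaked.
Bloc 2 (peak Epsilon at position 5): ranking walks positions 5-4-3-2-1, expanding outward from the peak — single-peaked.
Bloc 3 (peak Delta at position 3): ranking walks positions 3-2-1-4-5, expanding outward from the peak — single-peaked.
Bloc 4 (peak Theta at position 4): ranking walks positions 4-3-5-2-1, expanding outward from the peak — single-peaked.
Bloc 5 (peak Alpha at position 2): ranking walks positions 2-1-3-4-5, expanding outward from the peak — single-peaked.
Bloc 6 (peak Theta at position 4): ranking walks positions 4-3-2-5-1, expanding outward from the peak — single-peaked.
Bloc 7 (peak Theta at position 4): ranking walks positions 4-5-3-2-1, expanding outward from the peak — single-peaked.
Every ranking is single-peaked on this axis.

yes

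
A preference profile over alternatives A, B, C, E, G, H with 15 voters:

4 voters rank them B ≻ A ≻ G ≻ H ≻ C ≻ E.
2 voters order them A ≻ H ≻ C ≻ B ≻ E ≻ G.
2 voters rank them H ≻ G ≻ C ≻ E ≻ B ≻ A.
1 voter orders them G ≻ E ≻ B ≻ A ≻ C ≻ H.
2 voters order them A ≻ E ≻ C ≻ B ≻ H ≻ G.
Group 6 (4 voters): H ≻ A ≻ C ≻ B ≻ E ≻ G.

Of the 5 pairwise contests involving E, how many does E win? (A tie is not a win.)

1

E against each rival (15 voters):
E vs A: E is ranked higher on 2+1 = 3 ballots, A on 12. A wins 12–3.
E vs B: B, 10–5.
E–C: C 12–3.
E vs G: 8 to 7, E.
E vs H: H, 12–3.
E beats G; loses to A, B, C, H — 1 pairwise win.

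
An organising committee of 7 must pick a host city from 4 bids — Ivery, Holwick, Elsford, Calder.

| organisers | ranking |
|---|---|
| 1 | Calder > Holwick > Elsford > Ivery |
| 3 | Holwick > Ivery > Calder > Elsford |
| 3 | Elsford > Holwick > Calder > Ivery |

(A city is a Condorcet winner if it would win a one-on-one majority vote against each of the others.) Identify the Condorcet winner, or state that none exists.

Check each pair by majority over 7 ballots:
Ivery vs Holwick: Ivery is ranked higher on 0 ballots, Holwick on 7. Holwick wins 7–0.
Ivery vs Elsford: Ivery is ranked higher on 3 ballots, Elsford on 4. Elsford wins 4–3.
Ivery vs Calder: 3 for Ivery, 4 for Calder — Calder by 4–3.
Holwick vs Elsford: Holwick is ranked higher on 1+3 = 4 ballots, Elsford on 3. Holwick wins 4–3.
Holwick vs Calder: Holwick preferred on 3+3 = 6 ballots; Holwick wins 6–1.
Elsford vs Calder: 3 for Elsford, 4 for Calder — Calder by 4–3.
Holwick defeats every rival head-to-head and is the Condorcet winner.

Holwick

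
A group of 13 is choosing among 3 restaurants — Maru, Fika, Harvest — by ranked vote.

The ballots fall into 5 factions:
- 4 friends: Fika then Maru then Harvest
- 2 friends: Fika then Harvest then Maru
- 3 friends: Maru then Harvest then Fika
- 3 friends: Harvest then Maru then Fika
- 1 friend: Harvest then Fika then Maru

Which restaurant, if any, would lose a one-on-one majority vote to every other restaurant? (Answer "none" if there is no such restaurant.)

Pairwise majorities:
Maru vs Fika: Maru preferred on 3+3 = 6 ballots; Fika wins 7–6.
Maru–Harvest: Maru 7–6.
Fika vs Harvest: Fika preferred on 4+2 = 6 ballots; Harvest wins 7–6.
Each restaurant has at least one pairwise win (Maru beats Harvest; Fika beats Maru; Harvest beats Fika) — no Condorcet loser.

none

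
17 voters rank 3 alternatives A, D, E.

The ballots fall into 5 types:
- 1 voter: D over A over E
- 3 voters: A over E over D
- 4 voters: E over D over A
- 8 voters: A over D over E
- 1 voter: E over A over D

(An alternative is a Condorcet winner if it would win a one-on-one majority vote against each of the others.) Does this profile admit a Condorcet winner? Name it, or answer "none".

A

Pairwise majorities:
A vs D: A preferred on 3+8+1 = 12 ballots; A wins 12–5.
A vs E: 12 to 5, A.
D vs E: D preferred on 1+8 = 9 ballots; D wins 9–8.
Only A has no losses; A is the Condorcet winner.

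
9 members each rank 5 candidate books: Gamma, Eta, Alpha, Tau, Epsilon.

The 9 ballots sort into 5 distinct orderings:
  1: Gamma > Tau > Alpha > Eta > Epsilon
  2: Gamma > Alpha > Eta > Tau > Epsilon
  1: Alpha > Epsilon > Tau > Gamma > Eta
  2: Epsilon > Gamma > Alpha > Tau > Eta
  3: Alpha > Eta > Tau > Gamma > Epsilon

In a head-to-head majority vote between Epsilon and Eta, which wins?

Ballots ranking Epsilon above Eta: 1 + 2 = 3.
Ballots ranking Eta above Epsilon: 9 − 3 = 6.
Eta wins the head-to-head 6–3.

Eta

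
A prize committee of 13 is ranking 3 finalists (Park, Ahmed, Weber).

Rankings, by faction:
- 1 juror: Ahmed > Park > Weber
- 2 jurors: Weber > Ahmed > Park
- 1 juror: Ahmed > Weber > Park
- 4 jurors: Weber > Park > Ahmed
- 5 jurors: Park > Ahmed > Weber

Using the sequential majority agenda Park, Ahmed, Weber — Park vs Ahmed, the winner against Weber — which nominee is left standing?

Weber

Round 1: Park vs Ahmed — 9–4, Park advances.
Round 2: Park vs Weber — 6–7, Weber advances.
The agenda winner is Weber.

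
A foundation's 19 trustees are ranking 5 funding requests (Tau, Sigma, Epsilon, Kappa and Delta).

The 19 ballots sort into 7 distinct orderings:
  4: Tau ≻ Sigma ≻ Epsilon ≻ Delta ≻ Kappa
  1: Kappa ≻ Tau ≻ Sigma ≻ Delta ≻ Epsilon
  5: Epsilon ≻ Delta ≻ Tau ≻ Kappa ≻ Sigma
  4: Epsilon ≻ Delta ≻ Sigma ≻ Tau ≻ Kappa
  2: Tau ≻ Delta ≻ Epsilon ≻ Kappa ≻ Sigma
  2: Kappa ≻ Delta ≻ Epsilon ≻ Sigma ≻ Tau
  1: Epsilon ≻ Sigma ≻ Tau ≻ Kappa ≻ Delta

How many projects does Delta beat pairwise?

Delta against each rival (19 reviewers):
Delta vs Tau: Delta is ranked higher on 5+4+2 = 11 ballots, Tau on 8. Delta wins 11–8.
Delta vs Sigma: 5+4+2+2 = 13 for Delta, 6 for Sigma — Delta by 13–6.
Delta–Epsilon: Epsilon 14–5.
Delta vs Kappa: Delta, 15–4.
Delta beats Tau, Sigma, Kappa; loses to Epsilon — 3 pairwise wins.

3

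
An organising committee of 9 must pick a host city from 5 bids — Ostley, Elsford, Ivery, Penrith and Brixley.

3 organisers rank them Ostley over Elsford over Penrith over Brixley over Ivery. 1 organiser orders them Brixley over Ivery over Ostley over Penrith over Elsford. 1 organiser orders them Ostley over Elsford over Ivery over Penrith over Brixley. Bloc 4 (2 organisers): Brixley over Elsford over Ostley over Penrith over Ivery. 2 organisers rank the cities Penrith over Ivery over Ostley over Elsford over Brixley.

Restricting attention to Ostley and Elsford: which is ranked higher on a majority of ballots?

Ostley

Ballots ranking Ostley above Elsford: 3 + 1 + 1 + 2 = 7.
Ballots ranking Elsford above Ostley: 9 − 7 = 2.
Ostley wins the head-to-head 7–2.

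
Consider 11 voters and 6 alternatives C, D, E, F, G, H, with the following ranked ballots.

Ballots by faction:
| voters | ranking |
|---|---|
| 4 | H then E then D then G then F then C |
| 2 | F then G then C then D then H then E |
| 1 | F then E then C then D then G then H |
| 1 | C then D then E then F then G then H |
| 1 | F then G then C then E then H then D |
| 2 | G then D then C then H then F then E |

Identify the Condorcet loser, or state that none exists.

Pairwise majorities:
C vs D: D wins 6–5.
C vs E: C preferred on 2+1+1+2 = 6 ballots; C wins 6–5.
C vs F: C is ranked higher on 1+2 = 3 ballots, F on 8. F wins 8–3.
C vs G: G wins 9–2.
C vs H: C wins 7–4.
D vs E: 2+1+2 = 5 for D, 6 for E — E by 6–5.
D vs F: D wins 7–4.
D vs G: 6 to 5, D.
D vs H: D wins 6–5.
E vs F: E preferred on 4+1 = 5 ballots; F wins 6–5.
E–G: E 6–5.
E vs H: H, 8–3.
F vs G: G, 6–5.
F vs H: H, 6–5.
G vs H: 2+1+1+1+2 = 7 for G, 4 for H — G by 7–4.
Every alternative wins at least one matchup (C beats E; D beats C; E beats D; F beats C; G beats C; H beats E), so there is no Condorcet loser.

none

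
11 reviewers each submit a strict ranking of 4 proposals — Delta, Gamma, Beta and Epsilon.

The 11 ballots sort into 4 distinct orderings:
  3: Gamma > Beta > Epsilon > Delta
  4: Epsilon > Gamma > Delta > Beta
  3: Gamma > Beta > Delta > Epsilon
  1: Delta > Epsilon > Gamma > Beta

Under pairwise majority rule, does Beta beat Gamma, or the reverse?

Gamma

No ballot ranks Beta above Gamma: 0.
Ballots ranking Gamma above Beta: 11 − 0 = 11.
Gamma wins the head-to-head 11–0.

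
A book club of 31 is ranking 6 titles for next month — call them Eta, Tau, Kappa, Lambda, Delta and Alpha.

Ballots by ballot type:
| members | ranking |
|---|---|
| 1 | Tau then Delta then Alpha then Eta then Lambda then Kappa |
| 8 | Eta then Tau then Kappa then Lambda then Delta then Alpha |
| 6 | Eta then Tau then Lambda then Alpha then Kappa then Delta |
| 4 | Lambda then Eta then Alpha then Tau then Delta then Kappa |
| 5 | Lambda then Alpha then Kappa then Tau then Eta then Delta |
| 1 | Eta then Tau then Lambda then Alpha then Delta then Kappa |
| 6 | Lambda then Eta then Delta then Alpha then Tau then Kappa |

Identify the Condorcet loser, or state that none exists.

Head-to-head results (31 members):
Eta vs Tau: Eta is ranked higher on 8+6+4+1+6 = 25 ballots, Tau on 6. Eta wins 25–6.
Eta vs Kappa: Eta, 26–5.
Eta vs Lambda: Eta is ranked higher on 1+8+6+1 = 16 ballots, Lambda on 15. Eta wins 16–15.
Eta vs Delta: Eta preferred on 8+6+4+5+1+6 = 30 ballots; Eta wins 30–1.
Eta vs Alpha: 25 to 6, Eta.
Tau vs Kappa: 1+8+6+4+1+6 = 26 for Tau, 5 for Kappa — Tau by 26–5.
Tau vs Lambda: Tau wins 16–15.
Tau vs Delta: Tau wins 25–6.
Tau vs Alpha: 16 to 15, Tau.
Kappa vs Lambda: Lambda, 23–8.
Kappa vs Delta: Kappa is ranked higher on 8+6+5 = 19 ballots, Delta on 12. Kappa wins 19–12.
Kappa vs Alpha: Alpha, 23–8.
Lambda vs Delta: 30 to 1, Lambda.
Lambda vs Alpha: Lambda, 30–1.
Delta vs Alpha: Delta is ranked higher on 1+8+6 = 15 ballots, Alpha on 16. Alpha wins 16–15.
Delta is beaten in every head-to-head and is the Condorcet loser.

Delta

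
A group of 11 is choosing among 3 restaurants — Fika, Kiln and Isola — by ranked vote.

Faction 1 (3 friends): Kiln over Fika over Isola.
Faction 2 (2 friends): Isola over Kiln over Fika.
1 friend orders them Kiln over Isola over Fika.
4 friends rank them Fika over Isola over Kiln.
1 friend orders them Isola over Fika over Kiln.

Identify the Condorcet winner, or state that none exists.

Pairwise majorities:
Fika vs Kiln: 5 to 6, Kiln.
Fika vs Isola: Fika, 7–4.
Kiln vs Isola: 4 to 7, Isola.
No restaurant is unbeaten: Fika loses to Kiln; Kiln loses to Isola; Isola loses to Fika. In particular Fika > Isola > Kiln > Fika is a majority cycle — no Condorcet winner exists.

none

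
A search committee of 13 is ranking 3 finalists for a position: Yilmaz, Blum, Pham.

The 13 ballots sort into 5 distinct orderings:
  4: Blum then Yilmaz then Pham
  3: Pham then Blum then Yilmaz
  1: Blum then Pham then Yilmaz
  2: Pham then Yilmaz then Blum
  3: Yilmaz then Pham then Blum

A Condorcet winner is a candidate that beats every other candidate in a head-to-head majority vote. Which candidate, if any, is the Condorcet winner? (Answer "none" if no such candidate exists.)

none

Pairwise majorities:
Yilmaz vs Blum: Yilmaz is ranked higher on 2+3 = 5 ballots, Blum on 8. Blum wins 8–5.
Yilmaz vs Pham: Yilmaz is ranked higher on 4+3 = 7 ballots, Pham on 6. Yilmaz wins 7–6.
Blum vs Pham: Blum preferred on 4+1 = 5 ballots; Pham wins 8–5.
No candidate is unbeaten: Yilmaz loses to Blum; Blum loses to Pham; Pham loses to Yilmaz. In particular Yilmaz → Pham → Blum → Yilmaz is a majority cycle — no Condorcet winner exists.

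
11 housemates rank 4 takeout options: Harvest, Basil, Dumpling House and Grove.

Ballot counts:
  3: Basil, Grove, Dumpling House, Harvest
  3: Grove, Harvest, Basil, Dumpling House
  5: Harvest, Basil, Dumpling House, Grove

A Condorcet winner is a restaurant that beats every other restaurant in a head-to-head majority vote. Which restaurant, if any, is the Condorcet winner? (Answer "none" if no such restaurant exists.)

none

Check each pair by majority over 11 ballots:
Harvest vs Basil: Harvest is ranked higher on 3+5 = 8 ballots, Basil on 3. Harvest wins 8–3.
Harvest vs Dumpling House: 8 to 3, Harvest.
Harvest vs Grove: Harvest is ranked higher on 5 ballots, Grove on 6. Grove wins 6–5.
Basil vs Dumpling House: 3+3+5 = 11 for Basil, 0 for Dumpling House — Basil by 11–0.
Basil vs Grove: 3+5 = 8 for Basil, 3 for Grove — Basil by 8–3.
Dumpling House vs Grove: 5 for Dumpling House, 6 for Grove — Grove by 6–5.
Every restaurant loses at least once (Harvest loses to Grove; Basil loses to Harvest; Dumpling House loses to Harvest; Grove loses to Basil). The majority relation contains the cycle Harvest → Basil → Grove → Harvest, so there is no Condorcet winner.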